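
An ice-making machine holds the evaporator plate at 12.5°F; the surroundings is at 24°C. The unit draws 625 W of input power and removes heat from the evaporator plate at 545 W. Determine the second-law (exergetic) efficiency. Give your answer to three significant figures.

0.116

COP_actual = Q̇_C/Ẇ = 545.0/625.0 = 0.8720.
In absolute terms T_C = 262.32 K and T_H = 297.15 K, so ΔT = 34.83 K.
COP_Carnot = T_C/ΔT = 262.32/34.83 = 7.531.
η_II = COP_actual/COP_Carnot = 0.8720/7.531 = 0.1158.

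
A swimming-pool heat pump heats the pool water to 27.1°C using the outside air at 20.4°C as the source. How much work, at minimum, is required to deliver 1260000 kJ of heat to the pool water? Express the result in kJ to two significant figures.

In absolute terms T_C = 293.55 K and T_H = 300.25 K, so ΔT = 6.700 K.
The reversible limit is COP_HP = T_H/ΔT = 44.81, so W_min = Q_H/COP = Q_H·ΔT/T_H.
W_min = 1260000 × 6.700/300.25 = 28120 kJ.

28000 kJ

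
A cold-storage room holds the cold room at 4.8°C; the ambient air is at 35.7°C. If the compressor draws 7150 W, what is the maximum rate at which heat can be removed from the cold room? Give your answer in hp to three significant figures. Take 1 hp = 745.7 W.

86.2 hp

In absolute terms T_C = 277.95 K and T_H = 308.85 K, so ΔT = 30.90 K.
COP_Carnot = T_C/ΔT = 277.95/30.90 = 8.995.
Q̇_max = COP_Carnot × Ẇ = 8.995 × 7150 W = 64320 W = 86.25 hp.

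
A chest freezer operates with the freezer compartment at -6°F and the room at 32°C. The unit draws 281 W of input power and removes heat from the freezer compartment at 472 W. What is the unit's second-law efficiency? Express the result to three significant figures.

0.354

COP_actual = Q̇_C/Ẇ = 472.0/281.0 = 1.680.
In absolute terms T_C = 252.04 K and T_H = 305.15 K, so ΔT = 53.11 K.
COP_Carnot = T_C/ΔT = 252.04/53.11 = 4.746.
η_II = COP_actual/COP_Carnot = 1.680/4.746 = 0.3540.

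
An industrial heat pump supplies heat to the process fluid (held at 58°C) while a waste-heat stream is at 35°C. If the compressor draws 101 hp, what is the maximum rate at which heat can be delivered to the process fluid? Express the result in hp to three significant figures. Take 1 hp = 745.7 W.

In absolute terms T_C = 308.15 K and T_H = 331.15 K, so ΔT = 23.00 K.
COP_Carnot = T_H/ΔT = 331.15/23.00 = 14.40.
Q̇_max = COP_Carnot × Ẇ = 14.40 × 101.0 hp = 1454 hp.

1450 hp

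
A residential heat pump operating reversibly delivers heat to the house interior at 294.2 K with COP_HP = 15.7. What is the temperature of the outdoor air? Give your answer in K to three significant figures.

275 K

COP_HP = T_H/(T_H − T_C) gives T_H − T_C = T_H/COP.
With T_H = 294.20 K, T_C = 294.20 × (1 − 1/15.7) = 275.46 K.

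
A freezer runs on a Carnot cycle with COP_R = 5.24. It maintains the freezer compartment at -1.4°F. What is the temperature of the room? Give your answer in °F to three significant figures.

COP_R = T_C/(T_H − T_C) gives T_H − T_C = T_C/COP.
With T_C = 254.59 K, T_H = 254.59 × (1 + 1/5.24) = 303.18 K.
Converting, 303.18 K = 86.06°F.

86.1 °F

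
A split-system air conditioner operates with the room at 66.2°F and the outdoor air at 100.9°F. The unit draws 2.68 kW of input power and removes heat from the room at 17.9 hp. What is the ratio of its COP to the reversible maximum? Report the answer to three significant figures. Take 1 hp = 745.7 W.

0.329

Converting, Q̇_C = 17.90 hp = 13.35 kW, so COP_actual = Q̇_C/Ẇ = 13.35/2.680 = 4.981.
In absolute terms T_C = 292.15 K and T_H = 311.43 K, so ΔT = 19.28 K.
COP_Carnot = T_C/ΔT = 292.15/19.28 = 15.15.
η_II = COP_actual/COP_Carnot = 4.981/15.15 = 0.3286.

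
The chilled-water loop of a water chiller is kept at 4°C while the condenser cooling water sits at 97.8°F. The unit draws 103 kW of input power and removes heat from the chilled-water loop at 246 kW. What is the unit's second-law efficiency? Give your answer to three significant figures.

0.281

COP_actual = Q̇_C/Ẇ = 246.0/103.0 = 2.388.
In absolute terms T_C = 277.15 K and T_H = 309.71 K, so ΔT = 32.56 K.
COP_Carnot = T_C/ΔT = 277.15/32.56 = 8.513.
η_II = COP_actual/COP_Carnot = 2.388/8.513 = 0.2805.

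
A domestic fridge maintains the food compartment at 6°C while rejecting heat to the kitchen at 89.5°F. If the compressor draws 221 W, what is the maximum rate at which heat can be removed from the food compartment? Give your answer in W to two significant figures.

2400 W

In absolute terms T_C = 279.15 K and T_H = 305.09 K, so ΔT = 25.94 K.
COP_Carnot = T_C/ΔT = 279.15/25.94 = 10.76.
Q̇_max = COP_Carnot × Ẇ = 10.76 × 221.0 W = 2378 W.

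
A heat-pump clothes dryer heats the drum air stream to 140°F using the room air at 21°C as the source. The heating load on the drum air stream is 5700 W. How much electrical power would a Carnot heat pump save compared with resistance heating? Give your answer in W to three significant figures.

In absolute terms T_C = 294.15 K and T_H = 333.15 K, so ΔT = 39.00 K.
COP_Carnot = T_H/ΔT = 333.15/39.00 = 8.542.
Resistance heating needs Ẇ_res = Q̇_H = 5700 W; the reversible heat pump needs only Ẇ_hp = Q̇_H/COP = 667.3 W.
Saving = 5700 − 667.3 = 5033 W.

5030 W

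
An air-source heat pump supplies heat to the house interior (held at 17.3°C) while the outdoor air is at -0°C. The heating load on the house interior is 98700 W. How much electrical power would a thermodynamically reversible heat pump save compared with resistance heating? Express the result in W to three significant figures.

92800 W

In absolute terms T_C = 273.15 K and T_H = 290.45 K, so ΔT = 17.30 K.
COP_Carnot = T_H/ΔT = 290.45/17.30 = 16.79.
Resistance heating needs Ẇ_res = Q̇_H = 98700 W; the reversible heat pump needs only Ẇ_hp = Q̇_H/COP = 5879 W.
Saving = 98700 − 5879 = 92820 W.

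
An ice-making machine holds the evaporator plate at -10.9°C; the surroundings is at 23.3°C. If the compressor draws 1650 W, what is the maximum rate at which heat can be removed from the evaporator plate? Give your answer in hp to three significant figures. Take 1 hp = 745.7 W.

17.0 hp

In absolute terms T_C = 262.25 K and T_H = 296.45 K, so ΔT = 34.20 K.
COP_Carnot = T_C/ΔT = 262.25/34.20 = 7.668.
Q̇_max = COP_Carnot × Ẇ = 7.668 × 1650 W = 12650 W = 16.97 hp.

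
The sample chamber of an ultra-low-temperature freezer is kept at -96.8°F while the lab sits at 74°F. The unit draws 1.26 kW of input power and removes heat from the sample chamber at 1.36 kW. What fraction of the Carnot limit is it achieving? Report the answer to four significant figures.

COP_actual = Q̇_C/Ẇ = 1.360/1.260 = 1.079.
In absolute terms T_C = 201.59 K and T_H = 296.48 K, so ΔT = 94.89 K.
COP_Carnot = T_C/ΔT = 201.59/94.89 = 2.125.
η_II = COP_actual/COP_Carnot = 1.079/2.125 = 0.5080.

0.5080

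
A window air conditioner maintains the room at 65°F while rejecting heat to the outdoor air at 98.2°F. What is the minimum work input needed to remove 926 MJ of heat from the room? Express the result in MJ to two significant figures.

59 MJ

In absolute terms T_C = 291.48 K and T_H = 309.93 K, so ΔT = 18.44 K.
The reversible limit is COP_R = T_C/ΔT = 15.80, so W_min = Q_C/COP = Q_C·ΔT/T_C.
W_min = 926.0 × 18.44/291.48 = 58.60 MJ.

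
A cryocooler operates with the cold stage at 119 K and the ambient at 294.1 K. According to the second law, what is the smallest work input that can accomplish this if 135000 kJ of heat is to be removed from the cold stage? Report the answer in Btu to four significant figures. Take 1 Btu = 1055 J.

The reservoir spacing is ΔT = 294.1 − 119 = 175.1 K.
The reversible limit is COP_R = T_C/ΔT = 0.6796, so W_min = Q_C/COP = Q_C·ΔT/T_C.
W_min = 135000 × 175.1/119.00 = 198600 kJ = 188300 Btu.

188300 Btu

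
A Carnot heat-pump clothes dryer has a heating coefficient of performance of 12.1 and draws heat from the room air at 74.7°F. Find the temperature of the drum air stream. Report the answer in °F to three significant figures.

COP_HP = T_H/(T_H − T_C) rearranges to T_H = COP·T_C/(COP − 1).
With T_C = 296.87 K, T_H = 12.1 × 296.87/11.10 = 323.62 K.
Converting, 323.62 K = 122.84°F.

123 °F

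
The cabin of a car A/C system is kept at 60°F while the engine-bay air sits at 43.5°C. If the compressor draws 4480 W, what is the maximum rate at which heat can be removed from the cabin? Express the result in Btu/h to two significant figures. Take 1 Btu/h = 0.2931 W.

160000 Btu/h

In absolute terms T_C = 288.71 K and T_H = 316.65 K, so ΔT = 27.94 K.
COP_Carnot = T_C/ΔT = 288.71/27.94 = 10.33.
Q̇_max = COP_Carnot × Ẇ = 10.33 × 4480 W = 46280 W = 157900 Btu/h.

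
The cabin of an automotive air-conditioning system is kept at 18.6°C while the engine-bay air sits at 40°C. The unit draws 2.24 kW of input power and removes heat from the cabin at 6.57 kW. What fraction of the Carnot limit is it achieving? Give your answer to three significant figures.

0.215

COP_actual = Q̇_C/Ẇ = 6.570/2.240 = 2.933.
In absolute terms T_C = 291.75 K and T_H = 313.15 K, so ΔT = 21.40 K.
COP_Carnot = T_C/ΔT = 291.75/21.40 = 13.63.
η_II = COP_actual/COP_Carnot = 2.933/13.63 = 0.2151.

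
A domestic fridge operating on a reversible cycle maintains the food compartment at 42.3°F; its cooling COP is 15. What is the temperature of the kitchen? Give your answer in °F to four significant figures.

COP_R = T_C/(T_H − T_C) gives T_H − T_C = T_C/COP.
With T_C = 278.87 K, T_H = 278.87 × (1 + 1/15) = 297.46 K.
Converting, 297.46 K = 75.76°F.

75.76 °F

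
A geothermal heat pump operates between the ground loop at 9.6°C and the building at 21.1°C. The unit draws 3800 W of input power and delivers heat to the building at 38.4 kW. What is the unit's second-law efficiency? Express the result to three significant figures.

0.395

Converting, Q̇_H = 38.40 kW = 38400 W, so COP_actual = Q̇_H/Ẇ = 38400/3800 = 10.11.
In absolute terms T_C = 282.75 K and T_H = 294.25 K, so ΔT = 11.50 K.
COP_Carnot = T_H/ΔT = 294.25/11.50 = 25.59.
η_II = COP_actual/COP_Carnot = 10.11/25.59 = 0.3949.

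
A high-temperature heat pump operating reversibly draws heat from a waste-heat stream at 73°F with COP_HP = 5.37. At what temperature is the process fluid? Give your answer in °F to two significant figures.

190 °F

COP_HP = T_H/(T_H − T_C) rearranges to T_H = COP·T_C/(COP − 1).
With T_C = 295.93 K, T_H = 5.37 × 295.93/4.370 = 363.65 K.
Converting, 363.65 K = 194.89°F.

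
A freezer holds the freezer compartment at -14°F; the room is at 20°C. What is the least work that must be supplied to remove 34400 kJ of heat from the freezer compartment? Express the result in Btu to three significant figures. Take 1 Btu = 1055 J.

6000 Btu

In absolute terms T_C = 247.59 K and T_H = 293.15 K, so ΔT = 45.56 K.
The reversible limit is COP_R = T_C/ΔT = 5.435, so W_min = Q_C/COP = Q_C·ΔT/T_C.
W_min = 34400 × 45.56/247.59 = 6329 kJ = 5999 Btu.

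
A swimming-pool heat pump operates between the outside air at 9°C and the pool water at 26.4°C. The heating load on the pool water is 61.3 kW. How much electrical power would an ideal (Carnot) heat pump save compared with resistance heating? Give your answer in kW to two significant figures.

58 kW

In absolute terms T_C = 282.15 K and T_H = 299.55 K, so ΔT = 17.40 K.
COP_Carnot = T_H/ΔT = 299.55/17.40 = 17.22.
Resistance heating needs Ẇ_res = Q̇_H = 61.30 kW; the reversible heat pump needs only Ẇ_hp = Q̇_H/COP = 3.561 kW.
Saving = 61.30 − 3.561 = 57.74 kW.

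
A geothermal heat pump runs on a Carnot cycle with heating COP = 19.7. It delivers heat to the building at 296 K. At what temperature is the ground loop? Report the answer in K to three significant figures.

COP_HP = T_H/(T_H − T_C) gives T_H − T_C = T_H/COP.
With T_H = 296.00 K, T_C = 296.00 × (1 − 1/19.7) = 280.97 K.

281 K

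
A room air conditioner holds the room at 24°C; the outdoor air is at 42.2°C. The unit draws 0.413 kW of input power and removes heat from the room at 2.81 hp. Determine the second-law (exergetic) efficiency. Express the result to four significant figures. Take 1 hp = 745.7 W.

Converting, Q̇_C = 2.810 hp = 2.095 kW, so COP_actual = Q̇_C/Ẇ = 2.095/0.4130 = 5.074.
In absolute terms T_C = 297.15 K and T_H = 315.35 K, so ΔT = 18.20 K.
COP_Carnot = T_C/ΔT = 297.15/18.20 = 16.33.
η_II = COP_actual/COP_Carnot = 5.074/16.33 = 0.3108.

0.3108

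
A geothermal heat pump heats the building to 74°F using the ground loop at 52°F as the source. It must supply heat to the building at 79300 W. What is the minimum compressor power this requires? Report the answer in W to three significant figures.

In absolute terms T_C = 284.26 K and T_H = 296.48 K, so ΔT = 12.22 K.
COP_Carnot = T_H/ΔT = 296.48/12.22 = 24.26.
Ẇ_min = Q̇/COP_Carnot = 79300/24.26 = 3269 W.

3270 W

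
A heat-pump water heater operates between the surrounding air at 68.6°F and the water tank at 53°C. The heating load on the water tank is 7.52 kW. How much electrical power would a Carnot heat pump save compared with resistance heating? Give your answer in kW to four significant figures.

6.767 kW

In absolute terms T_C = 293.48 K and T_H = 326.15 K, so ΔT = 32.67 K.
COP_Carnot = T_H/ΔT = 326.15/32.67 = 9.984.
Resistance heating needs Ẇ_res = Q̇_H = 7.520 kW; the reversible heat pump needs only Ẇ_hp = Q̇_H/COP = 0.7532 kW.
Saving = 7.520 − 0.7532 = 6.767 kW.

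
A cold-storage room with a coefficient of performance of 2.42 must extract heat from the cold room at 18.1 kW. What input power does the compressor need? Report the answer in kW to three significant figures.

Ẇ = Q̇_C/COP = 18.10/2.42 = 7.479 kW.

7.48 kW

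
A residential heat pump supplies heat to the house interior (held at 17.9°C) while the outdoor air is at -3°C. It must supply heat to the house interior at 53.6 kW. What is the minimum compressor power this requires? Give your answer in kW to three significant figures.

In absolute terms T_C = 270.15 K and T_H = 291.05 K, so ΔT = 20.90 K.
COP_Carnot = T_H/ΔT = 291.05/20.90 = 13.93.
Ẇ_min = Q̇/COP_Carnot = 53.60/13.93 = 3.849 kW.

3.85 kW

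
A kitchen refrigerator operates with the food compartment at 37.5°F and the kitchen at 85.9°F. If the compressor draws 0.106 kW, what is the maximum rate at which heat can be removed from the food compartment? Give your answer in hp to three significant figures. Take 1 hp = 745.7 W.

1.46 hp

In absolute terms T_C = 276.21 K and T_H = 303.09 K, so ΔT = 26.89 K.
COP_Carnot = T_C/ΔT = 276.21/26.89 = 10.27.
Q̇_max = COP_Carnot × Ẇ = 10.27 × 0.1060 kW = 1.089 kW = 1.460 hp.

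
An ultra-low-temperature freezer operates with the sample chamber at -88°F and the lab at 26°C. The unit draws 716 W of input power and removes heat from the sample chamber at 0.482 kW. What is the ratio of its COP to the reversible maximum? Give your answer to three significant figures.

Converting, Q̇_C = 0.4820 kW = 482.0 W, so COP_actual = Q̇_C/Ẇ = 482.0/716.0 = 0.6732.
In absolute terms T_C = 206.48 K and T_H = 299.15 K, so ΔT = 92.67 K.
COP_Carnot = T_C/ΔT = 206.48/92.67 = 2.228.
η_II = COP_actual/COP_Carnot = 0.6732/2.228 = 0.3021.

0.302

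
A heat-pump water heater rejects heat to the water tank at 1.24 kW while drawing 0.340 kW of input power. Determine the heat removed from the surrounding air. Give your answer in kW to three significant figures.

0.900 kW

For a cyclic device the first law requires Q̇_H = Q̇_C + Ẇ.
Q̇_C = Q̇_H − Ẇ = 0.9000 kW.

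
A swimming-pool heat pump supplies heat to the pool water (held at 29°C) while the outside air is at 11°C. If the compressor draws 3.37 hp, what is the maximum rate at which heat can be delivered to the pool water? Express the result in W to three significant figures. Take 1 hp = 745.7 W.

42200 W

In absolute terms T_C = 284.15 K and T_H = 302.15 K, so ΔT = 18.00 K.
COP_Carnot = T_H/ΔT = 302.15/18.00 = 16.79.
Q̇_max = COP_Carnot × Ẇ = 16.79 × 3.370 hp = 56.57 hp = 42180 W.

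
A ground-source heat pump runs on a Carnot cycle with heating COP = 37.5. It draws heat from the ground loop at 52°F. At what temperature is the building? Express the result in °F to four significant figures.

66.02 °F

COP_HP = T_H/(T_H − T_C) rearranges to T_H = COP·T_C/(COP − 1).
With T_C = 284.26 K, T_H = 37.5 × 284.26/36.50 = 292.05 K.
Converting, 292.05 K = 66.02°F.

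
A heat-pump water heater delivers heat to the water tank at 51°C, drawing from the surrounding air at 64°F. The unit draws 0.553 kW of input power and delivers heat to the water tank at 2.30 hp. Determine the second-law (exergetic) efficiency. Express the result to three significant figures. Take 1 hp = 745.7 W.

0.318

Converting, Q̇_H = 2.300 hp = 1.715 kW, so COP_actual = Q̇_H/Ẇ = 1.715/0.5530 = 3.101.
In absolute terms T_C = 290.93 K and T_H = 324.15 K, so ΔT = 33.22 K.
COP_Carnot = T_H/ΔT = 324.15/33.22 = 9.757.
η_II = COP_actual/COP_Carnot = 3.101/9.757 = 0.3179.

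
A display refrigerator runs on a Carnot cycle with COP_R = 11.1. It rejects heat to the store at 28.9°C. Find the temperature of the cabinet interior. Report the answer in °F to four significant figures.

39.09 °F

For a Carnot refrigerator COP_R = T_C/(T_H − T_C), so T_C = COP·T_H/(1 + COP).
With T_H = 302.05 K, T_C = 11.1 × 302.05/12.10 = 277.09 K.
Converting, 277.09 K = 39.09°F.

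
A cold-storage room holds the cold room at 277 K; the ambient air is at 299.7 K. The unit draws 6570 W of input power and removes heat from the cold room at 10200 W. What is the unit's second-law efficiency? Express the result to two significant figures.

COP_actual = Q̇_C/Ẇ = 10200/6570 = 1.553.
The reservoir spacing is ΔT = 299.7 − 277 = 22.70 K.
COP_Carnot = T_C/ΔT = 277.00/22.70 = 12.20.
η_II = COP_actual/COP_Carnot = 1.553/12.20 = 0.1272.

0.13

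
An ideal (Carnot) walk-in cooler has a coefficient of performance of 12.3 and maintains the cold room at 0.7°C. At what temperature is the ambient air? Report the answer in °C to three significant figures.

23.0 °C

COP_R = T_C/(T_H − T_C) gives T_H − T_C = T_C/COP.
With T_C = 273.85 K, T_H = 273.85 × (1 + 1/12.3) = 296.11 K.
Converting, 296.11 K = 22.96°C.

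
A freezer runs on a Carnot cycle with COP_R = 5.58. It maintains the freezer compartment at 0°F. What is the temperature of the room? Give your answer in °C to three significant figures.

COP_R = T_C/(T_H − T_C) gives T_H − T_C = T_C/COP.
With T_C = 255.37 K, T_H = 255.37 × (1 + 1/5.58) = 301.14 K.
Converting, 301.14 K = 27.99°C.

28.0 °C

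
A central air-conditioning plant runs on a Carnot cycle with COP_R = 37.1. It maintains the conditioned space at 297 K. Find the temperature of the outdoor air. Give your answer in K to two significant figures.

COP_R = T_C/(T_H − T_C) gives T_H − T_C = T_C/COP.
With T_C = 297.00 K, T_H = 297.00 × (1 + 1/37.1) = 305.01 K.

310 K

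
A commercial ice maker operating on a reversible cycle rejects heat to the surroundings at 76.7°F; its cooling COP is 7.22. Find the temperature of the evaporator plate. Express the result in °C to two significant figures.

-11 °C

For a Carnot refrigerator COP_R = T_C/(T_H − T_C), so T_C = COP·T_H/(1 + COP).
With T_H = 297.98 K, T_C = 7.22 × 297.98/8.220 = 261.73 K.
Converting, 261.73 K = -11.42°C.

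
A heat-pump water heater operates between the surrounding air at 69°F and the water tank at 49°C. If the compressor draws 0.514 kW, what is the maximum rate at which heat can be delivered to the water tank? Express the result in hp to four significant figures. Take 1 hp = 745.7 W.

In absolute terms T_C = 293.71 K and T_H = 322.15 K, so ΔT = 28.44 K.
COP_Carnot = T_H/ΔT = 322.15/28.44 = 11.33.
Q̇_max = COP_Carnot × Ẇ = 11.33 × 0.5140 kW = 5.821 kW = 7.807 hp.

7.807 hp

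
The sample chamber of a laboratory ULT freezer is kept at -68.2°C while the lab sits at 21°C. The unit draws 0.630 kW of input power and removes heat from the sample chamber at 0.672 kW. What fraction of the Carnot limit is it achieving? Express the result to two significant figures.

COP_actual = Q̇_C/Ẇ = 0.6720/0.6300 = 1.067.
In absolute terms T_C = 204.95 K and T_H = 294.15 K, so ΔT = 89.20 K.
COP_Carnot = T_C/ΔT = 204.95/89.20 = 2.298.
η_II = COP_actual/COP_Carnot = 1.067/2.298 = 0.4642.

0.46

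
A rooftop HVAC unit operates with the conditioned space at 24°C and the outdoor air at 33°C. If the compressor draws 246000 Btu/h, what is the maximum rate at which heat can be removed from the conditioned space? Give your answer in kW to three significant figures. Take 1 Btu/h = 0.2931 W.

2380 kW

In absolute terms T_C = 297.15 K and T_H = 306.15 K, so ΔT = 9.000 K.
COP_Carnot = T_C/ΔT = 297.15/9.000 = 33.02.
Q̇_max = COP_Carnot × Ẇ = 33.02 × 246000 Btu/h = 8122000 Btu/h = 2381 kW.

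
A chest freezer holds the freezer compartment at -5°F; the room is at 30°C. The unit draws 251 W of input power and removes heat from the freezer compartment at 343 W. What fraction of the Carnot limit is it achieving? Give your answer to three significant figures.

0.274

COP_actual = Q̇_C/Ẇ = 343.0/251.0 = 1.367.
In absolute terms T_C = 252.59 K and T_H = 303.15 K, so ΔT = 50.56 K.
COP_Carnot = T_C/ΔT = 252.59/50.56 = 4.996.
η_II = COP_actual/COP_Carnot = 1.367/4.996 = 0.2735.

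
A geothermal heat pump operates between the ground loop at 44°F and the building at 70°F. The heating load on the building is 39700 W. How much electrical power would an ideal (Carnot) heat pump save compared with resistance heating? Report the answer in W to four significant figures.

In absolute terms T_C = 279.82 K and T_H = 294.26 K, so ΔT = 14.44 K.
COP_Carnot = T_H/ΔT = 294.26/14.44 = 20.37.
Resistance heating needs Ẇ_res = Q̇_H = 39700 W; the reversible heat pump needs only Ẇ_hp = Q̇_H/COP = 1949 W.
Saving = 39700 − 1949 = 37750 W.

37750 W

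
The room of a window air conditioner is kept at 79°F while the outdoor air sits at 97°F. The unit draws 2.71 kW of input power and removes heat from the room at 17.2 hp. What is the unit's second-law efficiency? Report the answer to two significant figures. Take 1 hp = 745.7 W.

0.16

Converting, Q̇_C = 17.20 hp = 12.83 kW, so COP_actual = Q̇_C/Ẇ = 12.83/2.710 = 4.733.
In absolute terms T_C = 299.26 K and T_H = 309.26 K, so ΔT = 10.00 K.
COP_Carnot = T_C/ΔT = 299.26/10.00 = 29.93.
η_II = COP_actual/COP_Carnot = 4.733/29.93 = 0.1582.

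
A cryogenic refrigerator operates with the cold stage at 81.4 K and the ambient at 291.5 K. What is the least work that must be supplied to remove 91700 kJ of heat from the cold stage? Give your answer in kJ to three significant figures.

237000 kJ

The reservoir spacing is ΔT = 291.5 − 81.4 = 210.1 K.
The reversible limit is COP_R = T_C/ΔT = 0.3874, so W_min = Q_C/COP = Q_C·ΔT/T_C.
W_min = 91700 × 210.1/81.40 = 236700 kJ.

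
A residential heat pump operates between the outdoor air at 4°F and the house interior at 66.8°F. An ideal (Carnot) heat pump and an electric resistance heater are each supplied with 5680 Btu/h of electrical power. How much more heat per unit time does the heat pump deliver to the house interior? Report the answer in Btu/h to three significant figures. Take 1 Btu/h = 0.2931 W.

In absolute terms T_C = 257.59 K and T_H = 292.48 K, so ΔT = 34.89 K.
COP_Carnot = T_H/ΔT = 292.48/34.89 = 8.383.
The heat pump delivers Q̇_H = COP × Ẇ = 47620 Btu/h; the resistance heater delivers Ẇ = 5680 Btu/h.
Extra = (COP − 1)·Ẇ = 41940 Btu/h.

41900 Btu/h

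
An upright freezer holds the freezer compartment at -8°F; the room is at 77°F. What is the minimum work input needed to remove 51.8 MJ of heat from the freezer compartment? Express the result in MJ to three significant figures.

9.75 MJ

In absolute terms T_C = 250.93 K and T_H = 298.15 K, so ΔT = 47.22 K.
The reversible limit is COP_R = T_C/ΔT = 5.314, so W_min = Q_C/COP = Q_C·ΔT/T_C.
W_min = 51.80 × 47.22/250.93 = 9.748 MJ.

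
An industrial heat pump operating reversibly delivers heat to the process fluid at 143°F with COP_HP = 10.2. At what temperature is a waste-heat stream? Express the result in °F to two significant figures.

COP_HP = T_H/(T_H − T_C) gives T_H − T_C = T_H/COP.
With T_H = 334.82 K, T_C = 334.82 × (1 − 1/10.2) = 301.99 K.
Converting, 301.99 K = 83.91°F.

84 °F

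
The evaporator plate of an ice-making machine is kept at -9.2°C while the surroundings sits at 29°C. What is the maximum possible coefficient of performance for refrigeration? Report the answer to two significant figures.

In absolute terms T_C = 263.95 K and T_H = 302.15 K, so ΔT = 38.20 K.
For a reversible cycle, COP_Carnot = T_C/ΔT = 263.95/38.20 = 6.910.

6.9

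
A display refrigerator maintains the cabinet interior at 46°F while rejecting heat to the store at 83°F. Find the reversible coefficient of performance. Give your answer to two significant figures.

In absolute terms T_C = 280.93 K and T_H = 301.48 K, so ΔT = 20.56 K.
For a reversible cycle, COP_Carnot = T_C/ΔT = 280.93/20.56 = 13.67.

14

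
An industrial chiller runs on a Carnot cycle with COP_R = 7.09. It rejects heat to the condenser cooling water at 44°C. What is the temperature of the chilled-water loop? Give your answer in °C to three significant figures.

4.80 °C

For a Carnot refrigerator COP_R = T_C/(T_H − T_C), so T_C = COP·T_H/(1 + COP).
With T_H = 317.15 K, T_C = 7.09 × 317.15/8.090 = 277.95 K.
Converting, 277.95 K = 4.80°C.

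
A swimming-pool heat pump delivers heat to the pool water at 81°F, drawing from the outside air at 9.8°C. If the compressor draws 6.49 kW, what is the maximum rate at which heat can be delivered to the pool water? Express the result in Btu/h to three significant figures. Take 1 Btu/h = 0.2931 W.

382000 Btu/h

In absolute terms T_C = 282.95 K and T_H = 300.37 K, so ΔT = 17.42 K.
COP_Carnot = T_H/ΔT = 300.37/17.42 = 17.24.
Q̇_max = COP_Carnot × Ẇ = 17.24 × 6.490 kW = 111.9 kW = 381800 Btu/h.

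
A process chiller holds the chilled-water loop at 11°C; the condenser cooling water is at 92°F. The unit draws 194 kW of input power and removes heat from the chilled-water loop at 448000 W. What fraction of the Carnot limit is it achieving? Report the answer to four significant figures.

Converting, Q̇_C = 448000 W = 448.0 kW, so COP_actual = Q̇_C/Ẇ = 448.0/194.0 = 2.309.
In absolute terms T_C = 284.15 K and T_H = 306.48 K, so ΔT = 22.33 K.
COP_Carnot = T_C/ΔT = 284.15/22.33 = 12.72.
η_II = COP_actual/COP_Carnot = 2.309/12.72 = 0.1815.

0.1815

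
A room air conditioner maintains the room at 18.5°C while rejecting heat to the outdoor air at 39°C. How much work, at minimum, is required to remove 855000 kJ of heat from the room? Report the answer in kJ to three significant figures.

In absolute terms T_C = 291.65 K and T_H = 312.15 K, so ΔT = 20.50 K.
The reversible limit is COP_R = T_C/ΔT = 14.23, so W_min = Q_C/COP = Q_C·ΔT/T_C.
W_min = 855000 × 20.50/291.65 = 60100 kJ.

60100 kJ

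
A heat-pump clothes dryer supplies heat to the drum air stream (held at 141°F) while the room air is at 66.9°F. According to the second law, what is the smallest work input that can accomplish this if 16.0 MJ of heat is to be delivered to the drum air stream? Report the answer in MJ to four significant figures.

1.974 MJ

In absolute terms T_C = 292.54 K and T_H = 333.71 K, so ΔT = 41.17 K.
The reversible limit is COP_HP = T_H/ΔT = 8.106, so W_min = Q_H/COP = Q_H·ΔT/T_H.
W_min = 16.00 × 41.17/333.71 = 1.974 MJ.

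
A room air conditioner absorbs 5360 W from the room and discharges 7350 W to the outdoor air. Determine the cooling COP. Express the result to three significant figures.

2.69

The first law gives Q̇_H = Q̇_C + Ẇ, so the three rates are Q̇_C = 5360, Q̇_H = 7350, Ẇ = 1990 W.
COP_R = Q̇_C/Ẇ = 5360/1990 = 2.693.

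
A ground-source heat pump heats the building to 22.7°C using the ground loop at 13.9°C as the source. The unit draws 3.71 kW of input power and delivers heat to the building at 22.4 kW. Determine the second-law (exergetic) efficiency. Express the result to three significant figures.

0.180

COP_actual = Q̇_H/Ẇ = 22.40/3.710 = 6.038.
In absolute terms T_C = 287.05 K and T_H = 295.85 K, so ΔT = 8.800 K.
COP_Carnot = T_H/ΔT = 295.85/8.800 = 33.62.
η_II = COP_actual/COP_Carnot = 6.038/33.62 = 0.1796.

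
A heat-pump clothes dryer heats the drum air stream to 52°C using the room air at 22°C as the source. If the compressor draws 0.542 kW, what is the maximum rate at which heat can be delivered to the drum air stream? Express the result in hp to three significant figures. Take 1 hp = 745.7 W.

7.88 hp

In absolute terms T_C = 295.15 K and T_H = 325.15 K, so ΔT = 30.00 K.
COP_Carnot = T_H/ΔT = 325.15/30.00 = 10.84.
Q̇_max = COP_Carnot × Ẇ = 10.84 × 0.5420 kW = 5.874 kW = 7.878 hp.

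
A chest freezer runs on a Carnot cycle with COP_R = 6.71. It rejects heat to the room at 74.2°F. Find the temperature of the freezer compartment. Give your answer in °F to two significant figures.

For a Carnot refrigerator COP_R = T_C/(T_H − T_C), so T_C = COP·T_H/(1 + COP).
With T_H = 296.59 K, T_C = 6.71 × 296.59/7.710 = 258.13 K.
Converting, 258.13 K = 4.96°F.

5.0 °F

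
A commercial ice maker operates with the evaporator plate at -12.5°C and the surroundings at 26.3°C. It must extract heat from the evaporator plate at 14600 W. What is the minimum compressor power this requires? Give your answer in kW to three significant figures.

In absolute terms T_C = 260.65 K and T_H = 299.45 K, so ΔT = 38.80 K.
COP_Carnot = T_C/ΔT = 260.65/38.80 = 6.718.
Ẇ_min = Q̇/COP_Carnot = 14600/6.718 = 2173 W = 2.173 kW.

2.17 kW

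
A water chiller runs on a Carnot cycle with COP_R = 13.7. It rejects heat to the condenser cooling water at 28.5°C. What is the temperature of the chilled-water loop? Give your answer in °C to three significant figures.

For a Carnot refrigerator COP_R = T_C/(T_H − T_C), so T_C = COP·T_H/(1 + COP).
With T_H = 301.65 K, T_C = 13.7 × 301.65/14.70 = 281.13 K.
Converting, 281.13 K = 7.98°C.

7.98 °C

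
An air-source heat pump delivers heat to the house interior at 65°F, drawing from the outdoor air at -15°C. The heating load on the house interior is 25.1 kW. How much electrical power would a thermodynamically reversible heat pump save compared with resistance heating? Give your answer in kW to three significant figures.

22.2 kW

In absolute terms T_C = 258.15 K and T_H = 291.48 K, so ΔT = 33.33 K.
COP_Carnot = T_H/ΔT = 291.48/33.33 = 8.745.
Resistance heating needs Ẇ_res = Q̇_H = 25.10 kW; the reversible heat pump needs only Ẇ_hp = Q̇_H/COP = 2.870 kW.
Saving = 25.10 − 2.870 = 22.23 kW.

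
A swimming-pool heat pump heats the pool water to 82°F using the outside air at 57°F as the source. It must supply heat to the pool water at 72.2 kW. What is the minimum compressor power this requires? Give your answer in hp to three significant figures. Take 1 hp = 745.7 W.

In absolute terms T_C = 287.04 K and T_H = 300.93 K, so ΔT = 13.89 K.
COP_Carnot = T_H/ΔT = 300.93/13.89 = 21.67.
Ẇ_min = Q̇/COP_Carnot = 72.20/21.67 = 3.332 kW = 4.469 hp.

4.47 hp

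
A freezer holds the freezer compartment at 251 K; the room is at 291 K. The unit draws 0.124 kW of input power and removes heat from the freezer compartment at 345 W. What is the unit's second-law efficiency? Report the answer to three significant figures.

Converting, Q̇_C = 345.0 W = 0.3450 kW, so COP_actual = Q̇_C/Ẇ = 0.3450/0.1240 = 2.782.
The reservoir spacing is ΔT = 291 − 251 = 40.00 K.
COP_Carnot = T_C/ΔT = 251.00/40.00 = 6.275.
η_II = COP_actual/COP_Carnot = 2.782/6.275 = 0.4434.

0.443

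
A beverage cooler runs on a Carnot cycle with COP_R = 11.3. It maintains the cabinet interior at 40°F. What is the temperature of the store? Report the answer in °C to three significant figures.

29.0 °C

COP_R = T_C/(T_H − T_C) gives T_H − T_C = T_C/COP.
With T_C = 277.59 K, T_H = 277.59 × (1 + 1/11.3) = 302.16 K.
Converting, 302.16 K = 29.01°C.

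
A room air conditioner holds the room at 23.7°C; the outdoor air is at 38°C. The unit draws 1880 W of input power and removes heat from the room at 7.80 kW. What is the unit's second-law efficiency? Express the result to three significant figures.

Converting, Q̇_C = 7.800 kW = 7800 W, so COP_actual = Q̇_C/Ẇ = 7800/1880 = 4.149.
In absolute terms T_C = 296.85 K and T_H = 311.15 K, so ΔT = 14.30 K.
COP_Carnot = T_C/ΔT = 296.85/14.30 = 20.76.
η_II = COP_actual/COP_Carnot = 4.149/20.76 = 0.1999.

0.200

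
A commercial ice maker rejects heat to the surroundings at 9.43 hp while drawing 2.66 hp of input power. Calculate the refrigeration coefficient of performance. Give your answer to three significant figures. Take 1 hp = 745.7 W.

The first law gives Q̇_H = Q̇_C + Ẇ, so the three rates are Q̇_C = 6.770, Q̇_H = 9.430, Ẇ = 2.660 hp.
COP_R = Q̇_C/Ẇ = 6.770/2.660 = 2.545.

2.55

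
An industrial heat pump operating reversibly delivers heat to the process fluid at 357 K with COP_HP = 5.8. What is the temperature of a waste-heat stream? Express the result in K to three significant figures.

COP_HP = T_H/(T_H − T_C) gives T_H − T_C = T_H/COP.
With T_H = 357.00 K, T_C = 357.00 × (1 − 1/5.8) = 295.45 K.

295 K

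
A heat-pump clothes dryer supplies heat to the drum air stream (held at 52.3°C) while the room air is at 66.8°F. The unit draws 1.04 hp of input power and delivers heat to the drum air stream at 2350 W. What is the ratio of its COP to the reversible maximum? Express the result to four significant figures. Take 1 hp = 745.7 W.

0.3069

Converting, Q̇_H = 2350 W = 3.151 hp, so COP_actual = Q̇_H/Ẇ = 3.151/1.040 = 3.030.
In absolute terms T_C = 292.48 K and T_H = 325.45 K, so ΔT = 32.97 K.
COP_Carnot = T_H/ΔT = 325.45/32.97 = 9.872.
η_II = COP_actual/COP_Carnot = 3.030/9.872 = 0.3069.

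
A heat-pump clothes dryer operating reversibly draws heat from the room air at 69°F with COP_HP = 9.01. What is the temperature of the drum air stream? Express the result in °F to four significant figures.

135.0 °F

COP_HP = T_H/(T_H − T_C) rearranges to T_H = COP·T_C/(COP − 1).
With T_C = 293.71 K, T_H = 9.01 × 293.71/8.010 = 330.37 K.
Converting, 330.37 K = 135.00°F.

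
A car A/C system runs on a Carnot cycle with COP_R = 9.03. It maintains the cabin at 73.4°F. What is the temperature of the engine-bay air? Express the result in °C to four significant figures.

55.80 °C

COP_R = T_C/(T_H − T_C) gives T_H − T_C = T_C/COP.
With T_C = 296.15 K, T_H = 296.15 × (1 + 1/9.03) = 328.95 K.
Converting, 328.95 K = 55.80°C.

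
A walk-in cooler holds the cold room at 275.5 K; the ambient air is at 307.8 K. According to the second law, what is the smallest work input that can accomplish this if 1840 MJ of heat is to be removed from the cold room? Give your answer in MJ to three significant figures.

216 MJ

The reservoir spacing is ΔT = 307.8 − 275.5 = 32.30 K.
The reversible limit is COP_R = T_C/ΔT = 8.529, so W_min = Q_C/COP = Q_C·ΔT/T_C.
W_min = 1840 × 32.30/275.50 = 215.7 MJ.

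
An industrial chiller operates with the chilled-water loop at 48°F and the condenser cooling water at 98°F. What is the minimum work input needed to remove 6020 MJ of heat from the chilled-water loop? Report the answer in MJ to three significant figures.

In absolute terms T_C = 282.04 K and T_H = 309.82 K, so ΔT = 27.78 K.
The reversible limit is COP_R = T_C/ΔT = 10.15, so W_min = Q_C/COP = Q_C·ΔT/T_C.
W_min = 6020 × 27.78/282.04 = 592.9 MJ.

593 MJ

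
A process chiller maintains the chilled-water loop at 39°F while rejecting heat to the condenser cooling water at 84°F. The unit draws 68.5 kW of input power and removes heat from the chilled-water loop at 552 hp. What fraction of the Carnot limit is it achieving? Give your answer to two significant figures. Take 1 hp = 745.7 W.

Converting, Q̇_C = 552.0 hp = 411.6 kW, so COP_actual = Q̇_C/Ẇ = 411.6/68.50 = 6.009.
In absolute terms T_C = 277.04 K and T_H = 302.04 K, so ΔT = 25.00 K.
COP_Carnot = T_C/ΔT = 277.04/25.00 = 11.08.
η_II = COP_actual/COP_Carnot = 6.009/11.08 = 0.5423.

0.54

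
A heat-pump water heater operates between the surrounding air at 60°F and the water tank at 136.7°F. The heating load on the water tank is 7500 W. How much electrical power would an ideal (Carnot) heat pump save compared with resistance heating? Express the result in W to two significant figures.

6500 W

In absolute terms T_C = 288.71 K and T_H = 331.32 K, so ΔT = 42.61 K.
COP_Carnot = T_H/ΔT = 331.32/42.61 = 7.775.
Resistance heating needs Ẇ_res = Q̇_H = 7500 W; the reversible heat pump needs only Ẇ_hp = Q̇_H/COP = 964.6 W.
Saving = 7500 − 964.6 = 6535 W.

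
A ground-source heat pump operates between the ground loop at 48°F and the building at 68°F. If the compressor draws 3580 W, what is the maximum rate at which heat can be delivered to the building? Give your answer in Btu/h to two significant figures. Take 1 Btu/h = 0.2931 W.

In absolute terms T_C = 282.04 K and T_H = 293.15 K, so ΔT = 11.11 K.
COP_Carnot = T_H/ΔT = 293.15/11.11 = 26.38.
Q̇_max = COP_Carnot × Ẇ = 26.38 × 3580 W = 94450 W = 322300 Btu/h.

320000 Btu/h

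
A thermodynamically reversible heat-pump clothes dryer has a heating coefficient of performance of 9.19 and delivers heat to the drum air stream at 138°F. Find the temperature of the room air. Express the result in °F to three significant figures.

73.0 °F

COP_HP = T_H/(T_H − T_C) gives T_H − T_C = T_H/COP.
With T_H = 332.04 K, T_C = 332.04 × (1 − 1/9.19) = 295.91 K.
Converting, 295.91 K = 72.97°F.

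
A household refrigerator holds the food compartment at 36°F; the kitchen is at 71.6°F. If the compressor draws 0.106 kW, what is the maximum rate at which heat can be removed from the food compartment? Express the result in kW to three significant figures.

In absolute terms T_C = 275.37 K and T_H = 295.15 K, so ΔT = 19.78 K.
COP_Carnot = T_C/ΔT = 275.37/19.78 = 13.92.
Q̇_max = COP_Carnot × Ẇ = 13.92 × 0.1060 kW = 1.476 kW.

1.48 kW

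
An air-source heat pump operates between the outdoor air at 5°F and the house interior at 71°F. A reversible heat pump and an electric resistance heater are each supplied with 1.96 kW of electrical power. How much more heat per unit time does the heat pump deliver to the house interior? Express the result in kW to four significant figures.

13.80 kW

In absolute terms T_C = 258.15 K and T_H = 294.82 K, so ΔT = 36.67 K.
COP_Carnot = T_H/ΔT = 294.82/36.67 = 8.040.
The heat pump delivers Q̇_H = COP × Ẇ = 15.76 kW; the resistance heater delivers Ẇ = 1.960 kW.
Extra = (COP − 1)·Ẇ = 13.80 kW.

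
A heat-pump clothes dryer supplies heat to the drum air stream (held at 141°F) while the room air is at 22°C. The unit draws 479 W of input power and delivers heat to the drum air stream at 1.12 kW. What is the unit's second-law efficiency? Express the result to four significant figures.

Converting, Q̇_H = 1.120 kW = 1120 W, so COP_actual = Q̇_H/Ẇ = 1120/479.0 = 2.338.
In absolute terms T_C = 295.15 K and T_H = 333.71 K, so ΔT = 38.56 K.
COP_Carnot = T_H/ΔT = 333.71/38.56 = 8.655.
η_II = COP_actual/COP_Carnot = 2.338/8.655 = 0.2702.

0.2702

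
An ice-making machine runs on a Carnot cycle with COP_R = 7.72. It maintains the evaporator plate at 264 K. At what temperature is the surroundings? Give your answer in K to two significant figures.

300 K

COP_R = T_C/(T_H − T_C) gives T_H − T_C = T_C/COP.
With T_C = 264.00 K, T_H = 264.00 × (1 + 1/7.72) = 298.20 K.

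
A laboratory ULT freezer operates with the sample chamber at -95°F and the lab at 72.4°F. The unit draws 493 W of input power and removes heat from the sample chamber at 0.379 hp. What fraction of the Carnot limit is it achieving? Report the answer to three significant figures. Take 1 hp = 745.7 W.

0.263

Converting, Q̇_C = 0.3790 hp = 282.6 W, so COP_actual = Q̇_C/Ẇ = 282.6/493.0 = 0.5733.
In absolute terms T_C = 202.59 K and T_H = 295.59 K, so ΔT = 93.00 K.
COP_Carnot = T_C/ΔT = 202.59/93.00 = 2.178.
η_II = COP_actual/COP_Carnot = 0.5733/2.178 = 0.2632.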